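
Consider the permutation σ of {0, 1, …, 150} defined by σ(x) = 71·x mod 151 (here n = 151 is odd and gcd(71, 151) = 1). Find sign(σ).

Orbit of 57 under x↦71x: [57, 121, 135, 72, 129, 99, 83]… (length divides ord_151(71)).
π_71 has 2 disjoint cycles with lengths [150, 1] on {0,…,150}.
151 − 2 = 149 transpositions; sign(π) = (−1)^149 = -1.
Check: (71/151) = -1 by Zolotarev.

-1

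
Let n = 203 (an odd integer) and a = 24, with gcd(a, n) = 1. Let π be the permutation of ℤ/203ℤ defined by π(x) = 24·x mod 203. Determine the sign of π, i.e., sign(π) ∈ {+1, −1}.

Start at x=141: 141 → 136 → 16 → 181 → 81 → 117 → 169 → … (one orbit).
The orbit structure of x ↦ 24x mod 203: 10 orbits of sizes [42, 42, 42, 42, 7, 7, 7, 7, 6, 1].
10 cycles on 203: each ℓ→(−1)^(ℓ−1), product (−1)^193 = -1.
Zolotarev: (24|203) = -1, matching the cycle-count sign.

-1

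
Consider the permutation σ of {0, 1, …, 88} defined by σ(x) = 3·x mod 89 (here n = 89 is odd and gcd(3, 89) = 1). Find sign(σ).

-1

Start at x=64: 64 → 14 → 42 → 37 → 22 → 66 → 20 → … (one orbit).
π_3 has 2 disjoint cycles with lengths [88, 1] on {0,…,88}.
n − c = 89 − 2 = 87; sign = (−1)^87 = -1.
Via Zolotarev, sign(π_{3}) = (3|89) = -1.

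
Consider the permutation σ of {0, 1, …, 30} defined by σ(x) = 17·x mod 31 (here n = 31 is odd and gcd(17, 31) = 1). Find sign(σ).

Trace 17: π^k(17) = [17, 10, 15, 7, 26, 8, 12] for k=0..6.
π_17 has 2 disjoint cycles with lengths [30, 1] on {0,…,30}.
31 − 2 = 29 transpositions; sign(π) = (−1)^29 = -1.

-1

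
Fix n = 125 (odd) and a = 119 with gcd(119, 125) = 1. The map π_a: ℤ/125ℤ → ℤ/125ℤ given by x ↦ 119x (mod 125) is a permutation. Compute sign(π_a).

Orbit of 46 under x↦119x: [46, 99, 31, 64, 116, 54, 51]… (length divides ord_125(119)).
Decompose π into cycles: lengths [50, 50, 10, 10, 2, 2, 1] (7 cycles, including the fixed point 0).
7 cycles on 125: each ℓ→(−1)^(ℓ−1), product (−1)^118 = +1.

+1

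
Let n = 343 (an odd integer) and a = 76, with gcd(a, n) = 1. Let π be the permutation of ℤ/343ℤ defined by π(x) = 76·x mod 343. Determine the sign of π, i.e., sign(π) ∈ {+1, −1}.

Orbit of 204 under x↦76x: [204, 69, 99, 321, 43, 181, 36]… (length divides ord_343(76)).
π_76 has 10 disjoint cycles with lengths [98, 98, 98, 14, 14, 14, 2, 2, 2, 1] on {0,…,342}.
10 cycles on 343: each ℓ→(−1)^(ℓ−1), product (−1)^333 = -1.

-1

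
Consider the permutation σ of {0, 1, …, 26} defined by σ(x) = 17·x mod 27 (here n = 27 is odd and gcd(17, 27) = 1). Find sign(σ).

-1

Start at x=1: 1 → 17 → 19 → 26 → 10 → 8 → 1 (one orbit).
The orbit structure of x ↦ 17x mod 27: 8 orbits of sizes [6, 6, 6, 2, 2, 2, 2, 1].
Σ(ℓ_i−1) = 27−8 = 19; sign = (−1)^19 = -1.
Zolotarev: (17|27) = -1, matching the cycle-count sign.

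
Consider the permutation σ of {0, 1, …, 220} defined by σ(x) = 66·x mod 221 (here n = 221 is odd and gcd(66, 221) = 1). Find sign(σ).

Trace 53: π^k(53) = [53, 183, 144, 1, 66, 157, 196] for k=0..6.
39 cycles of lengths [8, 8, 8, 8, 8, 8, 8, 8, 8, 8, 8, 8, 8, 8, 8, 8, 8, 8, 8, 8, 8, 8, 8, 8, 8, 8, 1, 1, 1, 1, 1, 1, 1, 1, 1, 1, 1, 1, 1].
39 cycles on 221: each ℓ→(−1)^(ℓ−1), product (−1)^182 = +1.
The Jacobi symbol (66|221) = +1 (Zolotarev) agrees.

+1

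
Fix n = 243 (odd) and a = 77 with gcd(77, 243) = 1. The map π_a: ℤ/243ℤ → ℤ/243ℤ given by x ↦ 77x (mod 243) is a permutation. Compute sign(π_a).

Orbit of 29 under x↦77x: [29, 46, 140, 88, 215, 31, 200]… (length divides ord_243(77)).
The orbit structure of x ↦ 77x mod 243: 6 orbits of sizes [162, 54, 18, 6, 2, 1].
243 − 6 = 237 transpositions; sign(π) = (−1)^237 = -1.
(77|243)_J = -1 (Zolotarev's lemma cross-check).

-1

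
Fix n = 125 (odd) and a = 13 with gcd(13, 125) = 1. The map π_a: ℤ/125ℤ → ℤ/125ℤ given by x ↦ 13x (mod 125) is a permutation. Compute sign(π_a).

Trace 57: π^k(57) = [57, 116, 8, 104, 102, 76, 113] for k=0..6.
The orbit structure of x ↦ 13x mod 125: 4 orbits of sizes [100, 20, 4, 1].
sign(π) = (−1)^{n − #cycles} = (−1)^{125−4} = (−1)^121 = -1.

-1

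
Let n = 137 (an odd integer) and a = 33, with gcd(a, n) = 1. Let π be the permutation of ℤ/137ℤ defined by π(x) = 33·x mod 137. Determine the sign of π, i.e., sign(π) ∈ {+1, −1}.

-1

Orbit of 90 under x↦33x: [90, 93, 55, 34, 26, 36, 92]… (length divides ord_137(33)).
2 cycles of lengths [136, 1].
sign(π) = (−1)^{n − #cycles} = (−1)^{137−2} = (−1)^135 = -1.
Zolotarev: (33|137) = -1, matching the cycle-count sign.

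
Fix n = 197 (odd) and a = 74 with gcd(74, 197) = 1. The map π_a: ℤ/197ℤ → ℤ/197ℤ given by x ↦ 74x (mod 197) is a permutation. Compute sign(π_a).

-1

Trace 13: π^k(13) = [13, 174, 71, 132, 115, 39, 128] for k=0..6.
The orbit structure of x ↦ 74x mod 197: 2 orbits of sizes [196, 1].
2 cycles on 197: each ℓ→(−1)^(ℓ−1), product (−1)^195 = -1.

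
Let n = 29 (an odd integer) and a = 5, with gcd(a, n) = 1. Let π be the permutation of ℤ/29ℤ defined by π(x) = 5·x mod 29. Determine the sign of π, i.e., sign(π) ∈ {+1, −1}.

+1

Trace 25: π^k(25) = [25, 9, 16, 22, 23, 28, 24] for k=0..6.
Cycle type of π: 14×2 + 1; total 3 cycles.
3 cycles on 29: each ℓ→(−1)^(ℓ−1), product (−1)^26 = +1.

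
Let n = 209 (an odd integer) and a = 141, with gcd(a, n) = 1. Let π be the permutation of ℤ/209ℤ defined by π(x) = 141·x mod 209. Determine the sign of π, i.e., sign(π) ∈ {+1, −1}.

Trace 31: π^k(31) = [31, 191, 179, 159, 56, 163, 202] for k=0..6.
The orbit structure of x ↦ 141x mod 209: 12 orbits of sizes [30, 30, 30, 30, 30, 30, 6, 6, 6, 5, 5, 1].
n − c = 209 − 12 = 197; sign = (−1)^197 = -1.
Zolotarev: (141|209) = -1, matching the cycle-count sign.

-1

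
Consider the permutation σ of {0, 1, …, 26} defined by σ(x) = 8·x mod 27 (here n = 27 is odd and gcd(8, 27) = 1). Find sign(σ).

Trace 19: π^k(19) = [19, 17, 1, 8, 10, 26] for k=0..5.
The orbit structure of x ↦ 8x mod 27: 8 orbits of sizes [6, 6, 6, 2, 2, 2, 2, 1].
n − c = 27 − 8 = 19; sign = (−1)^19 = -1.
Zolotarev: (8|27) = -1, matching the cycle-count sign.

-1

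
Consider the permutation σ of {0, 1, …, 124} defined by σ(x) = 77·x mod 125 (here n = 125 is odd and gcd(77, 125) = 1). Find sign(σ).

-1

Start at x=86: 86 → 122 → 19 → 88 → 26 → 2 → 29 → … (one orbit).
4 cycles of lengths [100, 20, 4, 1].
n − c = 125 − 4 = 121; sign = (−1)^121 = -1.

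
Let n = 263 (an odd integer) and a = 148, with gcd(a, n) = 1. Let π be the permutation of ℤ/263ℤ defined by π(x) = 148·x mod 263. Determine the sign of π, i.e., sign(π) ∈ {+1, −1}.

Trace 124: π^k(124) = [124, 205, 95, 121, 24, 133, 222] for k=0..6.
The orbit structure of x ↦ 148x mod 263: 3 orbits of sizes [131, 131, 1].
With 3 cycles on 263 points, sign = (−1)^{263−3} = +1.
Zolotarev: (148|263) = +1, matching the cycle-count sign.

+1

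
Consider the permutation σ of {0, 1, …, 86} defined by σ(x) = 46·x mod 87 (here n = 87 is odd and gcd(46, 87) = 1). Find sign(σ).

-1

Start at x=28: 28 → 70 → 1 → 46 → 28 (one orbit).
π_46 has 24 disjoint cycles with lengths [4, 4, 4, 4, 4, 4, 4, 4, 4, 4, 4, 4, 4, 4, 4, 4, 4, 4, 4, 4, 4, 1, 1, 1] on {0,…,86}.
With 24 cycles on 87 points, sign = (−1)^{87−24} = -1.
Check: (46/87) = -1 by Zolotarev.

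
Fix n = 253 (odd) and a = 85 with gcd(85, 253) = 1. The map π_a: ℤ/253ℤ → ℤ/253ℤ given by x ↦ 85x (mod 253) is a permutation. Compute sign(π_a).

Start at x=25: 25 → 101 → 236 → 73 → 133 → 173 → 31 → … (one orbit).
The orbit structure of x ↦ 85x mod 253: 6 orbits of sizes [110, 110, 11, 11, 10, 1].
253 − 6 = 247 transpositions; sign(π) = (−1)^247 = -1.
(85|253)_J = -1 (Zolotarev's lemma cross-check).

-1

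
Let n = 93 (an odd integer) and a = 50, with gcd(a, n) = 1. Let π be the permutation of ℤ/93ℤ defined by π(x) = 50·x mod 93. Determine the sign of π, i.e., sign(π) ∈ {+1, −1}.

-1

Trace 14: π^k(14) = [14, 49, 32, 19, 20, 70, 59] for k=0..6.
Decompose π into cycles: lengths [30, 30, 15, 15, 2, 1] (6 cycles, including the fixed point 0).
Σ(ℓ_i−1) = 93−6 = 87; sign = (−1)^87 = -1.
Check: (50/93) = -1 by Zolotarev.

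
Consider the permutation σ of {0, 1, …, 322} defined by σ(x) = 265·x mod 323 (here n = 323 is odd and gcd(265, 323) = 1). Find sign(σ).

Trace 77: π^k(77) = [77, 56, 305, 75, 172, 37, 115] for k=0..6.
Decompose π into cycles: lengths [16, 16, 16, 16, 16, 16, 16, 16, 16, 16, 16, 16, 16, 16, 16, 16, 16, 16, 16, 2, 2, 2, 2, 2, 2, 2, 2, 2, 1] (29 cycles, including the fixed point 0).
29 cycles on 323: each ℓ→(−1)^(ℓ−1), product (−1)^294 = +1.

+1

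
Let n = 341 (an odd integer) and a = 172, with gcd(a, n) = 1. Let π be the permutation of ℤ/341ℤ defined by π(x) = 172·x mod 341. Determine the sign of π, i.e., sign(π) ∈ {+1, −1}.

Orbit of 56 under x↦172x: [56, 84, 126, 189, 113, 340, 169]… (length divides ord_341(172)).
The orbit structure of x ↦ 172x mod 341: 13 orbits of sizes [30, 30, 30, 30, 30, 30, 30, 30, 30, 30, 30, 10, 1].
13 cycles on 341: each ℓ→(−1)^(ℓ−1), product (−1)^328 = +1.

+1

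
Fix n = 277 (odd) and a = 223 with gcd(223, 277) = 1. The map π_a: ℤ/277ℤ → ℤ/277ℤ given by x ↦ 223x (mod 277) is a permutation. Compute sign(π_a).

-1

Trace 76: π^k(76) = [76, 51, 16, 244, 120, 168, 69] for k=0..6.
Decompose π into cycles: lengths [92, 92, 92, 1] (4 cycles, including the fixed point 0).
With 4 cycles on 277 points, sign = (−1)^{277−4} = -1.
The Jacobi symbol (223|277) = -1 (Zolotarev) agrees.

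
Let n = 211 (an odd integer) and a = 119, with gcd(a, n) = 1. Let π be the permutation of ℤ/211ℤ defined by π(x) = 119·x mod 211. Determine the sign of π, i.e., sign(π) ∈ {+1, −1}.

+1

Trace 148: π^k(148) = [148, 99, 176, 55, 4, 54, 96] for k=0..6.
The orbit structure of x ↦ 119x mod 211: 3 orbits of sizes [105, 105, 1].
sign(π) = (−1)^{n − #cycles} = (−1)^{211−3} = (−1)^208 = +1.
The Jacobi symbol (119|211) = +1 (Zolotarev) agrees.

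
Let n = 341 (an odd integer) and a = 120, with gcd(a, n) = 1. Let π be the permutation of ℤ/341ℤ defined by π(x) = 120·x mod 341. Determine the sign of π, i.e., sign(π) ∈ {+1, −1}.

+1

Trace 263: π^k(263) = [263, 188, 54, 1, 120, 78, 153] for k=0..6.
π_120 has 39 disjoint cycles with lengths [10, 10, 10, 10, 10, 10, 10, 10, 10, 10, 10, 10, 10, 10, 10, 10, 10, 10, 10, 10, 10, 10, 10, 10, 10, 10, 10, 10, 10, 10, 10, 10, 10, 2, 2, 2, 2, 2, 1] on {0,…,340}.
sign(π) = (−1)^{n − #cycles} = (−1)^{341−39} = (−1)^302 = +1.
Via Zolotarev, sign(π_{120}) = (120|341) = +1.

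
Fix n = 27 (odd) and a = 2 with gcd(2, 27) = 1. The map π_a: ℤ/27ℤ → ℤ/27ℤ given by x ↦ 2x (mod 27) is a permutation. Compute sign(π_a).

-1

Start at x=22: 22 → 17 → 7 → 14 → 1 → 2 → 4 → … (one orbit).
Cycle type of π: 18 + 6 + 2 + 1; total 4 cycles.
With 4 cycles on 27 points, sign = (−1)^{27−4} = -1.
Check: (2/27) = -1 by Zolotarev.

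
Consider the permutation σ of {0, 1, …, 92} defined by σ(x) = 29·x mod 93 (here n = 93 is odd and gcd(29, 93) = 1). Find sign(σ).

Trace 77: π^k(77) = [77, 1, 29, 4, 23, 16, 92] for k=0..6.
Cycle type of π: 10×9 + 2 + 1; total 11 cycles.
With 11 cycles on 93 points, sign = (−1)^{93−11} = +1.
Via Zolotarev, sign(π_{29}) = (29|93) = +1.

+1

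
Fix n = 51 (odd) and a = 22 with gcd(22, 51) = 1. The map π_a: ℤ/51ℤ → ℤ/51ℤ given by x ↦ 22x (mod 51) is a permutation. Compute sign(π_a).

-1

Orbit of 22 under x↦22x: [22, 25, 40, 13, 31, 19, 10]… (length divides ord_51(22)).
Cycle type of π: 16×3 + 1×3; total 6 cycles.
Σ(ℓ_i−1) = 51−6 = 45; sign = (−1)^45 = -1.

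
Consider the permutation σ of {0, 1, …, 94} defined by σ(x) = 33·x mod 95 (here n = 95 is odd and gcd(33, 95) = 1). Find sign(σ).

Start at x=48: 48 → 64 → 22 → 61 → 18 → 24 → 32 → … (one orbit).
The orbit structure of x ↦ 33x mod 95: 5 orbits of sizes [36, 36, 18, 4, 1].
sign(π) = (−1)^{n − #cycles} = (−1)^{95−5} = (−1)^90 = +1.
Zolotarev: (33|95) = +1, matching the cycle-count sign.

+1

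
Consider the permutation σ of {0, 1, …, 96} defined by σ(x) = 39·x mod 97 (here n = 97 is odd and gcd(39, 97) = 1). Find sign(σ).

Start at x=72: 72 → 92 → 96 → 58 → 31 → 45 → 9 → … (one orbit).
Decompose π into cycles: lengths [96, 1] (2 cycles, including the fixed point 0).
Σ(ℓ_i−1) = 97−2 = 95; sign = (−1)^95 = -1.
Zolotarev: (39|97) = -1, matching the cycle-count sign.

-1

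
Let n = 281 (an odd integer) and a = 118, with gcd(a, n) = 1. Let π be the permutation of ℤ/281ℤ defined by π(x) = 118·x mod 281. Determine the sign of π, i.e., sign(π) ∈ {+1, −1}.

Orbit of 218 under x↦118x: [218, 153, 70, 111, 172, 64, 246]… (length divides ord_281(118)).
Cycle lengths of π_118 on ℤ/281ℤ: [70, 70, 70, 70, 1]; 5 cycles in total.
n − c = 281 − 5 = 276; sign = (−1)^276 = +1.

+1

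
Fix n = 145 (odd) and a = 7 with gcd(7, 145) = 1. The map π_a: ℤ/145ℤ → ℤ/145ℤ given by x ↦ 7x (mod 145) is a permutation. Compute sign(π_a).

Start at x=82: 82 → 139 → 103 → 141 → 117 → 94 → 78 → … (one orbit).
Cycle type of π: 28×4 + 7×4 + 4 + 1; total 10 cycles.
With 10 cycles on 145 points, sign = (−1)^{145−10} = -1.
The Jacobi symbol (7|145) = -1 (Zolotarev) agrees.

-1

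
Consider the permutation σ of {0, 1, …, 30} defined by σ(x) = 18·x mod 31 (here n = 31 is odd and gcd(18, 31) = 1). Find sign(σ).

+1

Start at x=25: 25 → 16 → 9 → 7 → 2 → 5 → 28 → … (one orbit).
Cycle type of π: 15×2 + 1; total 3 cycles.
n − c = 31 − 3 = 28; sign = (−1)^28 = +1.
Via Zolotarev, sign(π_{18}) = (18|31) = +1.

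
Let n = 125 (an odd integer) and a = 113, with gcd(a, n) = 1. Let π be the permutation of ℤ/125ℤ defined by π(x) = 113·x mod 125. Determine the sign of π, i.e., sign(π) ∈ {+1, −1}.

Trace 116: π^k(116) = [116, 108, 79, 52, 1, 113, 19] for k=0..6.
4 cycles of lengths [100, 20, 4, 1].
4 cycles on 125: each ℓ→(−1)^(ℓ−1), product (−1)^121 = -1.

-1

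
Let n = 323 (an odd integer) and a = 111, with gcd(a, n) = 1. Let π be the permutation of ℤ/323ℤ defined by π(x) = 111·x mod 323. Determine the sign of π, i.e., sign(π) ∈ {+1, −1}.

+1

Start at x=115: 115 → 168 → 237 → 144 → 157 → 308 → 273 → … (one orbit).
9 cycles of lengths [72, 72, 72, 72, 9, 9, 8, 8, 1].
sign(π) = (−1)^{n − #cycles} = (−1)^{323−9} = (−1)^314 = +1.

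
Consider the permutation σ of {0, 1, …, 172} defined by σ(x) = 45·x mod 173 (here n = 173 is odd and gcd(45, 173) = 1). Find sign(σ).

Orbit of 124 under x↦45x: [124, 44, 77, 5, 52, 91, 116]… (length divides ord_173(45)).
Cycle type of π: 172 + 1; total 2 cycles.
n − c = 173 − 2 = 171; sign = (−1)^171 = -1.
Check: (45/173) = -1 by Zolotarev.

-1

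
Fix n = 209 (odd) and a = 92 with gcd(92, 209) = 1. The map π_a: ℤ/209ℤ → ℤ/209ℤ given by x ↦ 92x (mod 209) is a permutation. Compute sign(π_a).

+1

Orbit of 180 under x↦92x: [180, 49, 119, 80, 45, 169, 82]… (length divides ord_209(92)).
Decompose π into cycles: lengths [45, 45, 45, 45, 9, 9, 5, 5, 1] (9 cycles, including the fixed point 0).
With 9 cycles on 209 points, sign = (−1)^{209−9} = +1.
The Jacobi symbol (92|209) = +1 (Zolotarev) agrees.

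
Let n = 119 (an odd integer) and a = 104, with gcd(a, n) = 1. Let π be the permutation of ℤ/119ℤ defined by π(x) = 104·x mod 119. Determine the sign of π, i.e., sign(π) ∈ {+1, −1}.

Start at x=1: 1 → 104 → 106 → 76 → 50 → 83 → 64 → … (one orbit).
The orbit structure of x ↦ 104x mod 119: 18 orbits of sizes [8, 8, 8, 8, 8, 8, 8, 8, 8, 8, 8, 8, 8, 8, 2, 2, 2, 1].
119 − 18 = 101 transpositions; sign(π) = (−1)^101 = -1.
The Jacobi symbol (104|119) = -1 (Zolotarev) agrees.

-1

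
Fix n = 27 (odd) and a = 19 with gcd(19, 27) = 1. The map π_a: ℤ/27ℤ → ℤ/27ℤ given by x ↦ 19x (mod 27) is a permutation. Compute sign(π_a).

Trace 10: π^k(10) = [10, 1, 19] for k=0..2.
π_19 has 15 disjoint cycles with lengths [3, 3, 3, 3, 3, 3, 1, 1, 1, 1, 1, 1, 1, 1, 1] on {0,…,26}.
sign(π) = (−1)^{n − #cycles} = (−1)^{27−15} = (−1)^12 = +1.
(19|27)_J = +1 (Zolotarev's lemma cross-check).

+1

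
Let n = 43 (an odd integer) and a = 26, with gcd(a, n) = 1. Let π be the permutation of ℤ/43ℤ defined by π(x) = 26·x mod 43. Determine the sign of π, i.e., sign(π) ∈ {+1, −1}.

Trace 5: π^k(5) = [5, 1, 26, 31, 32, 15, 3] for k=0..6.
2 cycles of lengths [42, 1].
sign(π) = (−1)^{n − #cycles} = (−1)^{43−2} = (−1)^41 = -1.
Check: (26/43) = -1 by Zolotarev.

-1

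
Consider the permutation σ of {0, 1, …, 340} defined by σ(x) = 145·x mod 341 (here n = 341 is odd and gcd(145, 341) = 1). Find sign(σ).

Trace 117: π^k(117) = [117, 256, 292, 56, 277, 268, 327] for k=0..6.
Decompose π into cycles: lengths [30, 30, 30, 30, 30, 30, 30, 30, 30, 30, 30, 10, 1] (13 cycles, including the fixed point 0).
sign(π) = (−1)^{n − #cycles} = (−1)^{341−13} = (−1)^328 = +1.

+1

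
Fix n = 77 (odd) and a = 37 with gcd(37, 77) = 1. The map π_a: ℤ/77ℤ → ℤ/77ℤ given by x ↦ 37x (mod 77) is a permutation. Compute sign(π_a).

Orbit of 37 under x↦37x: [37, 60, 64, 58, 67, 15, 16]… (length divides ord_77(37)).
9 cycles of lengths [15, 15, 15, 15, 5, 5, 3, 3, 1].
9 cycles on 77: each ℓ→(−1)^(ℓ−1), product (−1)^68 = +1.
Check: (37/77) = +1 by Zolotarev.

+1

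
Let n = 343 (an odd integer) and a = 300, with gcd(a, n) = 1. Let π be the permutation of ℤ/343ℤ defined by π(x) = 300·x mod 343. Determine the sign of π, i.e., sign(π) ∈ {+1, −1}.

-1

Orbit of 83 under x↦300x: [83, 204, 146, 239, 13, 127, 27]… (length divides ord_343(300)).
10 cycles of lengths [98, 98, 98, 14, 14, 14, 2, 2, 2, 1].
10 cycles on 343: each ℓ→(−1)^(ℓ−1), product (−1)^333 = -1.
Zolotarev: (300|343) = -1, matching the cycle-count sign.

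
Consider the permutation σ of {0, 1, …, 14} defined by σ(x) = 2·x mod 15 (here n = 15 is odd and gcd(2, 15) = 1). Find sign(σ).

Trace 8: π^k(8) = [8, 1, 2, 4] for k=0..3.
Cycle lengths of π_2 on ℤ/15ℤ: [4, 4, 4, 2, 1]; 5 cycles in total.
n − c = 15 − 5 = 10; sign = (−1)^10 = +1.

+1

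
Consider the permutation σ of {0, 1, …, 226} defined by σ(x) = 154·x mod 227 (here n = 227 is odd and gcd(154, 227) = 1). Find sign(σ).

-1

Trace 87: π^k(87) = [87, 5, 89, 86, 78, 208, 25] for k=0..6.
Decompose π into cycles: lengths [226, 1] (2 cycles, including the fixed point 0).
Σ(ℓ_i−1) = 227−2 = 225; sign = (−1)^225 = -1.
Via Zolotarev, sign(π_{154}) = (154|227) = -1.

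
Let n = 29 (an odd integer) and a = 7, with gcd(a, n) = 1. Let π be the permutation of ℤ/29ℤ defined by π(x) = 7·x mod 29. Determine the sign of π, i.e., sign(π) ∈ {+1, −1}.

Orbit of 23 under x↦7x: [23, 16, 25, 1, 7, 20, 24]… (length divides ord_29(7)).
The orbit structure of x ↦ 7x mod 29: 5 orbits of sizes [7, 7, 7, 7, 1].
29 − 5 = 24 transpositions; sign(π) = (−1)^24 = +1.
Via Zolotarev, sign(π_{7}) = (7|29) = +1.

+1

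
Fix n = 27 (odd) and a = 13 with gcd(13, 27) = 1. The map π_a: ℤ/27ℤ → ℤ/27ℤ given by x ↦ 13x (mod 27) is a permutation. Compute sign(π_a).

Start at x=1: 1 → 13 → 7 → 10 → 22 → 16 → 19 → … (one orbit).
Cycle lengths of π_13 on ℤ/27ℤ: [9, 9, 3, 3, 1, 1, 1]; 7 cycles in total.
n − c = 27 − 7 = 20; sign = (−1)^20 = +1.
(13|27)_J = +1 (Zolotarev's lemma cross-check).

+1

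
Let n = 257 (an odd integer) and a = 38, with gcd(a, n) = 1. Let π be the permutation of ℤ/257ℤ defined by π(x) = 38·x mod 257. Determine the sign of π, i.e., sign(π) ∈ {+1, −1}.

Trace 24: π^k(24) = [24, 141, 218, 60, 224, 31, 150] for k=0..6.
Decompose π into cycles: lengths [256, 1] (2 cycles, including the fixed point 0).
2 cycles on 257: each ℓ→(−1)^(ℓ−1), product (−1)^255 = -1.
Check: (38/257) = -1 by Zolotarev.

-1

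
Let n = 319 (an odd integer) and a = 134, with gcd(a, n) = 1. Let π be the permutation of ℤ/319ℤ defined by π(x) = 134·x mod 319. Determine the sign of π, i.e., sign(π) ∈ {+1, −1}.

+1

Trace 2: π^k(2) = [2, 268, 184, 93, 21, 262, 18] for k=0..6.
Cycle lengths of π_134 on ℤ/319ℤ: [140, 140, 28, 10, 1]; 5 cycles in total.
sign(π) = (−1)^{n − #cycles} = (−1)^{319−5} = (−1)^314 = +1.
(134|319)_J = +1 (Zolotarev's lemma cross-check).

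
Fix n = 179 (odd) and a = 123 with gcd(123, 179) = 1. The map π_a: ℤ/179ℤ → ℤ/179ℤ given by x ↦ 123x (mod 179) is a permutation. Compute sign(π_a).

Start at x=2: 2 → 67 → 7 → 145 → 114 → 60 → 41 → … (one orbit).
Cycle type of π: 178 + 1; total 2 cycles.
Σ(ℓ_i−1) = 179−2 = 177; sign = (−1)^177 = -1.
The Jacobi symbol (123|179) = -1 (Zolotarev) agrees.

-1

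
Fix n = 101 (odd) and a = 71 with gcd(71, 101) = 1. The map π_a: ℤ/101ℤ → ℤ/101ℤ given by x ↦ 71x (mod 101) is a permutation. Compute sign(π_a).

+1

Orbit of 95 under x↦71x: [95, 79, 54, 97, 19, 36, 31]… (length divides ord_101(71)).
The orbit structure of x ↦ 71x mod 101: 5 orbits of sizes [25, 25, 25, 25, 1].
101 − 5 = 96 transpositions; sign(π) = (−1)^96 = +1.
Via Zolotarev, sign(π_{71}) = (71|101) = +1.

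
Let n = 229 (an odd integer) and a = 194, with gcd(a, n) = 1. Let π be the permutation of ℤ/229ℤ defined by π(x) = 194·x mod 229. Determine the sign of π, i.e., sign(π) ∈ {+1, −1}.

-1

Orbit of 116 under x↦194x: [116, 62, 120, 151, 211, 172, 163]… (length divides ord_229(194)).
Decompose π into cycles: lengths [228, 1] (2 cycles, including the fixed point 0).
Σ(ℓ_i−1) = 229−2 = 227; sign = (−1)^227 = -1.
The Jacobi symbol (194|229) = -1 (Zolotarev) agrees.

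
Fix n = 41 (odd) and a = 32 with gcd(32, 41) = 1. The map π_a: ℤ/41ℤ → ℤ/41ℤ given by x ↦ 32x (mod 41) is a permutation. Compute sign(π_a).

Trace 9: π^k(9) = [9, 1, 32, 40] for k=0..3.
Cycle type of π: 4×10 + 1; total 11 cycles.
Σ(ℓ_i−1) = 41−11 = 30; sign = (−1)^30 = +1.
The Jacobi symbol (32|41) = +1 (Zolotarev) agrees.

+1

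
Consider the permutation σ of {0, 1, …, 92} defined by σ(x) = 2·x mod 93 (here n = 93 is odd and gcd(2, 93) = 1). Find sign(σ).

Orbit of 2 under x↦2x: [2, 4, 8, 16, 32, 64, 35]… (length divides ord_93(2)).
Cycle type of π: 10×6 + 5×6 + 2 + 1; total 14 cycles.
sign(π) = (−1)^{n − #cycles} = (−1)^{93−14} = (−1)^79 = -1.
The Jacobi symbol (2|93) = -1 (Zolotarev) agrees.

-1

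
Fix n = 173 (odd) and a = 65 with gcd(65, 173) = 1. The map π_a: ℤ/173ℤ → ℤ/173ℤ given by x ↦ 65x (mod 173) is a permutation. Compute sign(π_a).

-1

Orbit of 26 under x↦65x: [26, 133, 168, 21, 154, 149, 170]… (length divides ord_173(65)).
2 cycles of lengths [172, 1].
2 cycles on 173: each ℓ→(−1)^(ℓ−1), product (−1)^171 = -1.
(65|173)_J = -1 (Zolotarev's lemma cross-check).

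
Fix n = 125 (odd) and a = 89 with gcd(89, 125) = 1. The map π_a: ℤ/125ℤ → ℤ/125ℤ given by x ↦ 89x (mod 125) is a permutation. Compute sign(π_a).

+1

Start at x=19: 19 → 66 → 124 → 36 → 79 → 31 → 9 → … (one orbit).
Cycle lengths of π_89 on ℤ/125ℤ: [50, 50, 10, 10, 2, 2, 1]; 7 cycles in total.
125 − 7 = 118 transpositions; sign(π) = (−1)^118 = +1.
The Jacobi symbol (89|125) = +1 (Zolotarev) agrees.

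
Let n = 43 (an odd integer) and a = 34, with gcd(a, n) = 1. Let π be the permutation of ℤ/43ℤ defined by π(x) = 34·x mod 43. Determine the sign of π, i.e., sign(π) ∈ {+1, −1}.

Start at x=2: 2 → 25 → 33 → 4 → 7 → 23 → 8 → … (one orbit).
Decompose π into cycles: lengths [42, 1] (2 cycles, including the fixed point 0).
Σ(ℓ_i−1) = 43−2 = 41; sign = (−1)^41 = -1.
Via Zolotarev, sign(π_{34}) = (34|43) = -1.

-1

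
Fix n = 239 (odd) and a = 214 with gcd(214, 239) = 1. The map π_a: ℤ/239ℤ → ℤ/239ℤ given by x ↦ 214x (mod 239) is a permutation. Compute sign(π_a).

-1

Orbit of 8 under x↦214x: [8, 39, 220, 236, 75, 37, 31]… (length divides ord_239(214)).
Cycle lengths of π_214 on ℤ/239ℤ: [238, 1]; 2 cycles in total.
Σ(ℓ_i−1) = 239−2 = 237; sign = (−1)^237 = -1.
Via Zolotarev, sign(π_{214}) = (214|239) = -1.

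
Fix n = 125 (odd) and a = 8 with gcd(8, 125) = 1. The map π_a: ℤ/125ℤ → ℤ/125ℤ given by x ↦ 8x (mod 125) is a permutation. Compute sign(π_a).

Trace 113: π^k(113) = [113, 29, 107, 106, 98, 34, 22] for k=0..6.
The orbit structure of x ↦ 8x mod 125: 4 orbits of sizes [100, 20, 4, 1].
sign(π) = (−1)^{n − #cycles} = (−1)^{125−4} = (−1)^121 = -1.
Zolotarev: (8|125) = -1, matching the cycle-count sign.

-1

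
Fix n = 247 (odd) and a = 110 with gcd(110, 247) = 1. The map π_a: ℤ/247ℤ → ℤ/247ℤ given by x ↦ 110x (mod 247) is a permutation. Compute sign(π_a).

+1

Start at x=82: 82 → 128 → 1 → 110 → 244 → 164 → 9 → … (one orbit).
π_110 has 9 disjoint cycles with lengths [36, 36, 36, 36, 36, 36, 18, 12, 1] on {0,…,246}.
9 cycles on 247: each ℓ→(−1)^(ℓ−1), product (−1)^238 = +1.
Check: (110/247) = +1 by Zolotarev.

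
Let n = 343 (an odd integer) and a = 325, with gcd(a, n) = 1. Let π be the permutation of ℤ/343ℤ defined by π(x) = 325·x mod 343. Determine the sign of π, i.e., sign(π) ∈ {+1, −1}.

-1

Orbit of 325 under x↦325x: [325, 324, 342, 18, 19, 1]… (length divides ord_343(325)).
58 cycles of lengths [6, 6, 6, 6, 6, 6, 6, 6, 6, 6, 6, 6, 6, 6, 6, 6, 6, 6, 6, 6, 6, 6, 6, 6, 6, 6, 6, 6, 6, 6, 6, 6, 6, 6, 6, 6, 6, 6, 6, 6, 6, 6, 6, 6, 6, 6, 6, 6, 6, 6, 6, 6, 6, 6, 6, 6, 6, 1].
sign(π) = (−1)^{n − #cycles} = (−1)^{343−58} = (−1)^285 = -1.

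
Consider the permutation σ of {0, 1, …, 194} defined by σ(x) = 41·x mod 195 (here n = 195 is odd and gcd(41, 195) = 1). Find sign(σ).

Start at x=61: 61 → 161 → 166 → 176 → 1 → 41 → 121 → … (one orbit).
π_41 has 25 disjoint cycles with lengths [12, 12, 12, 12, 12, 12, 12, 12, 12, 12, 12, 12, 12, 12, 12, 2, 2, 2, 2, 2, 1, 1, 1, 1, 1] on {0,…,194}.
sign(π) = (−1)^{n − #cycles} = (−1)^{195−25} = (−1)^170 = +1.
(41|195)_J = +1 (Zolotarev's lemma cross-check).

+1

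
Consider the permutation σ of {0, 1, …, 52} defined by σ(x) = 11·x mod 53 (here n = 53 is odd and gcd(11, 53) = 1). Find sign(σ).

+1

Orbit of 44 under x↦11x: [44, 7, 24, 52, 42, 38, 47]… (length divides ord_53(11)).
Decompose π into cycles: lengths [26, 26, 1] (3 cycles, including the fixed point 0).
n − c = 53 − 3 = 50; sign = (−1)^50 = +1.
(11|53)_J = +1 (Zolotarev's lemma cross-check).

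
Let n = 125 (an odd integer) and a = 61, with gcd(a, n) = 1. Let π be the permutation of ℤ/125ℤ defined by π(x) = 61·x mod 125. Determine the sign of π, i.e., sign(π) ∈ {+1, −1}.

+1

Start at x=56: 56 → 41 → 1 → 61 → 96 → 106 → 91 → … (one orbit).
Decompose π into cycles: lengths [25, 25, 25, 25, 5, 5, 5, 5, 1, 1, 1, 1, 1] (13 cycles, including the fixed point 0).
n − c = 125 − 13 = 112; sign = (−1)^112 = +1.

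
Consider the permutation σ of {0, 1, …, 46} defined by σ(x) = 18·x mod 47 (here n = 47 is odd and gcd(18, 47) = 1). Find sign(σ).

Orbit of 42 under x↦18x: [42, 4, 25, 27, 16, 6, 14]… (length divides ord_47(18)).
Decompose π into cycles: lengths [23, 23, 1] (3 cycles, including the fixed point 0).
sign(π) = (−1)^{n − #cycles} = (−1)^{47−3} = (−1)^44 = +1.

+1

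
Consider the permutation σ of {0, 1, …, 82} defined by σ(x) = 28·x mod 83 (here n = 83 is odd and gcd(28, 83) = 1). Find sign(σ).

Trace 7: π^k(7) = [7, 30, 10, 31, 38, 68, 78] for k=0..6.
Cycle lengths of π_28 on ℤ/83ℤ: [41, 41, 1]; 3 cycles in total.
Σ(ℓ_i−1) = 83−3 = 80; sign = (−1)^80 = +1.
Via Zolotarev, sign(π_{28}) = (28|83) = +1.

+1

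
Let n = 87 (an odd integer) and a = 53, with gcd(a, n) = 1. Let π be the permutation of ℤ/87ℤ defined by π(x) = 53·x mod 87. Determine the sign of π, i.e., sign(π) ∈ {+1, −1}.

Trace 65: π^k(65) = [65, 52, 59, 82, 83, 49, 74] for k=0..6.
10 cycles of lengths [14, 14, 14, 14, 7, 7, 7, 7, 2, 1].
Σ(ℓ_i−1) = 87−10 = 77; sign = (−1)^77 = -1.

-1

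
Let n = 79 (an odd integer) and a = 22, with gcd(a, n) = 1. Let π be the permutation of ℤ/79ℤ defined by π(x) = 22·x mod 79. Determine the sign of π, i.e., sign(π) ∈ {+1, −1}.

Trace 1: π^k(1) = [1, 22, 10, 62, 21, 67, 52] for k=0..6.
Decompose π into cycles: lengths [13, 13, 13, 13, 13, 13, 1] (7 cycles, including the fixed point 0).
With 7 cycles on 79 points, sign = (−1)^{79−7} = +1.
Via Zolotarev, sign(π_{22}) = (22|79) = +1.

+1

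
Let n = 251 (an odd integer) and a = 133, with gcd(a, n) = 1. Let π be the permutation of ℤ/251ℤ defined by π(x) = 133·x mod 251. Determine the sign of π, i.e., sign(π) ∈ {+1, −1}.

-1

Trace 124: π^k(124) = [124, 177, 198, 230, 219, 11, 208] for k=0..6.
The orbit structure of x ↦ 133x mod 251: 2 orbits of sizes [250, 1].
sign(π) = (−1)^{n − #cycles} = (−1)^{251−2} = (−1)^249 = -1.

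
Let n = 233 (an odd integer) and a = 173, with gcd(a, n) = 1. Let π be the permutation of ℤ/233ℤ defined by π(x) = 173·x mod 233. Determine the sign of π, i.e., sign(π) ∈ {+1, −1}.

Start at x=28: 28 → 184 → 144 → 214 → 208 → 102 → 171 → … (one orbit).
3 cycles of lengths [116, 116, 1].
sign(π) = (−1)^{n − #cycles} = (−1)^{233−3} = (−1)^230 = +1.

+1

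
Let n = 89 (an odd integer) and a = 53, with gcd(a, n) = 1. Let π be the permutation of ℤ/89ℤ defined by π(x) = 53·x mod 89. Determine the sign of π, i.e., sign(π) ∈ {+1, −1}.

+1

Start at x=32: 32 → 5 → 87 → 72 → 78 → 40 → 73 → … (one orbit).
Cycle lengths of π_53 on ℤ/89ℤ: [44, 44, 1]; 3 cycles in total.
89 − 3 = 86 transpositions; sign(π) = (−1)^86 = +1.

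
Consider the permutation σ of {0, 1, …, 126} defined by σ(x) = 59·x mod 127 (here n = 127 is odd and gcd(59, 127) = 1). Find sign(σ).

Trace 22: π^k(22) = [22, 28, 1, 59, 52, 20, 37] for k=0..6.
8 cycles of lengths [18, 18, 18, 18, 18, 18, 18, 1].
127 − 8 = 119 transpositions; sign(π) = (−1)^119 = -1.

-1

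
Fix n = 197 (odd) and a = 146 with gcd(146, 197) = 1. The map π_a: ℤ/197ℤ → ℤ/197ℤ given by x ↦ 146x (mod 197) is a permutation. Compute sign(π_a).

Trace 43: π^k(43) = [43, 171, 144, 142, 47, 164, 107] for k=0..6.
3 cycles of lengths [98, 98, 1].
n − c = 197 − 3 = 194; sign = (−1)^194 = +1.
Check: (146/197) = +1 by Zolotarev.

+1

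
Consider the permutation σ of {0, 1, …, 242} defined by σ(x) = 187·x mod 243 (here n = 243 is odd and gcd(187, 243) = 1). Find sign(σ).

+1

Trace 67: π^k(67) = [67, 136, 160, 31, 208, 16, 76] for k=0..6.
Cycle lengths of π_187 on ℤ/243ℤ: [81, 81, 27, 27, 9, 9, 3, 3, 1, 1, 1]; 11 cycles in total.
With 11 cycles on 243 points, sign = (−1)^{243−11} = +1.
Via Zolotarev, sign(π_{187}) = (187|243) = +1.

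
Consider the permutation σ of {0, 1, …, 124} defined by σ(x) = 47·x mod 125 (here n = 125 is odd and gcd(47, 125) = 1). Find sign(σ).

Start at x=88: 88 → 11 → 17 → 49 → 53 → 116 → 77 → … (one orbit).
Decompose π into cycles: lengths [100, 20, 4, 1] (4 cycles, including the fixed point 0).
4 cycles on 125: each ℓ→(−1)^(ℓ−1), product (−1)^121 = -1.

-1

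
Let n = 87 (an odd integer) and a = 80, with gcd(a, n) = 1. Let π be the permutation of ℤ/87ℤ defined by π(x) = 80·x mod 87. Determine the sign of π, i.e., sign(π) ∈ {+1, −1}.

-1

Trace 1: π^k(1) = [1, 80, 49, 5, 52, 71, 25] for k=0..6.
8 cycles of lengths [14, 14, 14, 14, 14, 14, 2, 1].
87 − 8 = 79 transpositions; sign(π) = (−1)^79 = -1.
The Jacobi symbol (80|87) = -1 (Zolotarev) agrees.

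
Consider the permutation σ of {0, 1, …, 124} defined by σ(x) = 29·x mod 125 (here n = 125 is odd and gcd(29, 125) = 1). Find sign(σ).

+1

Trace 66: π^k(66) = [66, 39, 6, 49, 46, 84, 61] for k=0..6.
Decompose π into cycles: lengths [50, 50, 10, 10, 2, 2, 1] (7 cycles, including the fixed point 0).
With 7 cycles on 125 points, sign = (−1)^{125−7} = +1.
Check: (29/125) = +1 by Zolotarev.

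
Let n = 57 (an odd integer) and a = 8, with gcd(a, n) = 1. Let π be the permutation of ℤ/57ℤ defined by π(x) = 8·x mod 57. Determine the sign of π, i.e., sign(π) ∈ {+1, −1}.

+1

Trace 8: π^k(8) = [8, 7, 56, 49, 50, 1] for k=0..5.
Cycle lengths of π_8 on ℤ/57ℤ: [6, 6, 6, 6, 6, 6, 6, 6, 6, 2, 1]; 11 cycles in total.
n − c = 57 − 11 = 46; sign = (−1)^46 = +1.
The Jacobi symbol (8|57) = +1 (Zolotarev) agrees.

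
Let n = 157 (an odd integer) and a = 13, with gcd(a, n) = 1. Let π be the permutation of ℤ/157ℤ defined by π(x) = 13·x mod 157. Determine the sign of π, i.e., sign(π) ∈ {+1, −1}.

Trace 13: π^k(13) = [13, 12, 156, 144, 145, 1] for k=0..5.
Cycle lengths of π_13 on ℤ/157ℤ: [6, 6, 6, 6, 6, 6, 6, 6, 6, 6, 6, 6, 6, 6, 6, 6, 6, 6, 6, 6, 6, 6, 6, 6, 6, 6, 1]; 27 cycles in total.
27 cycles on 157: each ℓ→(−1)^(ℓ−1), product (−1)^130 = +1.
The Jacobi symbol (13|157) = +1 (Zolotarev) agrees.

+1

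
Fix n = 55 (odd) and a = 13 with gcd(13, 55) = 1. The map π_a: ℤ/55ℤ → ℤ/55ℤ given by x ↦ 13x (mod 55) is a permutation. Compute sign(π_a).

+1

Trace 2: π^k(2) = [2, 26, 8, 49, 32, 31, 18] for k=0..6.
Cycle lengths of π_13 on ℤ/55ℤ: [20, 20, 10, 4, 1]; 5 cycles in total.
n − c = 55 − 5 = 50; sign = (−1)^50 = +1.
The Jacobi symbol (13|55) = +1 (Zolotarev) agrees.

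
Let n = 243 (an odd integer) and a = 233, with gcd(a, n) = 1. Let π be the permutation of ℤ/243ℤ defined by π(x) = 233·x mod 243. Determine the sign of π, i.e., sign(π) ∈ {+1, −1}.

Trace 100: π^k(100) = [100, 215, 37, 116, 55, 179, 154] for k=0..6.
The orbit structure of x ↦ 233x mod 243: 14 orbits of sizes [54, 54, 54, 18, 18, 18, 6, 6, 6, 2, 2, 2, 2, 1].
Σ(ℓ_i−1) = 243−14 = 229; sign = (−1)^229 = -1.
The Jacobi symbol (233|243) = -1 (Zolotarev) agrees.

-1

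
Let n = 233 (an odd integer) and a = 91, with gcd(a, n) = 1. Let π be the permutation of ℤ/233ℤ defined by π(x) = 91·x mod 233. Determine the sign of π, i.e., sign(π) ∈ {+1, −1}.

+1

Start at x=117: 117 → 162 → 63 → 141 → 16 → 58 → 152 → … (one orbit).
Cycle lengths of π_91 on ℤ/233ℤ: [58, 58, 58, 58, 1]; 5 cycles in total.
Σ(ℓ_i−1) = 233−5 = 228; sign = (−1)^228 = +1.
Check: (91/233) = +1 by Zolotarev.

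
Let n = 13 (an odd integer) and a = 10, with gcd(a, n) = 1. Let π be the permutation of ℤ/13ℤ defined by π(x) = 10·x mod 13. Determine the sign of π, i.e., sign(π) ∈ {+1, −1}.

+1

Orbit of 1 under x↦10x: [1, 10, 9, 12, 3, 4]… (length divides ord_13(10)).
Decompose π into cycles: lengths [6, 6, 1] (3 cycles, including the fixed point 0).
Σ(ℓ_i−1) = 13−3 = 10; sign = (−1)^10 = +1.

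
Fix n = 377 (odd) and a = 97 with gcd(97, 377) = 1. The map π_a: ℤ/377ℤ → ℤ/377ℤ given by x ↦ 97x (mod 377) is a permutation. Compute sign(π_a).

+1

Orbit of 21 under x↦97x: [21, 152, 41, 207, 98, 81, 317]… (length divides ord_377(97)).
Cycle lengths of π_97 on ℤ/377ℤ: [84, 84, 84, 84, 28, 12, 1]; 7 cycles in total.
377 − 7 = 370 transpositions; sign(π) = (−1)^370 = +1.
The Jacobi symbol (97|377) = +1 (Zolotarev) agrees.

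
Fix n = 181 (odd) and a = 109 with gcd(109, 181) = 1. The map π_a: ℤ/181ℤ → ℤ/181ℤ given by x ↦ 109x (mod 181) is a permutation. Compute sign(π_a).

Trace 101: π^k(101) = [101, 149, 132, 89, 108, 7, 39] for k=0..6.
π_109 has 6 disjoint cycles with lengths [36, 36, 36, 36, 36, 1] on {0,…,180}.
With 6 cycles on 181 points, sign = (−1)^{181−6} = -1.

-1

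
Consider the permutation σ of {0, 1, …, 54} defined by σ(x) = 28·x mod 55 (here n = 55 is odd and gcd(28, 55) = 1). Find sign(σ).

+1

Start at x=31: 31 → 43 → 49 → 52 → 26 → 13 → 34 → … (one orbit).
The orbit structure of x ↦ 28x mod 55: 5 orbits of sizes [20, 20, 10, 4, 1].
With 5 cycles on 55 points, sign = (−1)^{55−5} = +1.
Via Zolotarev, sign(π_{28}) = (28|55) = +1.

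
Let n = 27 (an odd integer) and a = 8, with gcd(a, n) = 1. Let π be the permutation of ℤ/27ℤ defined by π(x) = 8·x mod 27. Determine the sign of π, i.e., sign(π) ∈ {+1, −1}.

Trace 26: π^k(26) = [26, 19, 17, 1, 8, 10] for k=0..5.
π_8 has 8 disjoint cycles with lengths [6, 6, 6, 2, 2, 2, 2, 1] on {0,…,26}.
With 8 cycles on 27 points, sign = (−1)^{27−8} = -1.
Check: (8/27) = -1 by Zolotarev.

-1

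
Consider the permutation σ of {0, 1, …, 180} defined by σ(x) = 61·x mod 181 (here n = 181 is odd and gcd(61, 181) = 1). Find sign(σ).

-1

Trace 119: π^k(119) = [119, 19, 73, 109, 133, 149, 39] for k=0..6.
6 cycles of lengths [36, 36, 36, 36, 36, 1].
181 − 6 = 175 transpositions; sign(π) = (−1)^175 = -1.
Check: (61/181) = -1 by Zolotarev.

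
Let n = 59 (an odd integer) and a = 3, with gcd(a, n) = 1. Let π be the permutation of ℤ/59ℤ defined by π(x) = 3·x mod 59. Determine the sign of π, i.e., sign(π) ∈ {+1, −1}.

+1

Trace 1: π^k(1) = [1, 3, 9, 27, 22, 7, 21] for k=0..6.
π_3 has 3 disjoint cycles with lengths [29, 29, 1] on {0,…,58}.
59 − 3 = 56 transpositions; sign(π) = (−1)^56 = +1.
(3|59)_J = +1 (Zolotarev's lemma cross-check).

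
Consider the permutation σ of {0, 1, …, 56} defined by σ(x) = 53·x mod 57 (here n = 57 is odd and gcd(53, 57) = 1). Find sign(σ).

+1

Start at x=25: 25 → 14 → 1 → 53 → 16 → 50 → 28 → … (one orbit).
Decompose π into cycles: lengths [18, 18, 18, 2, 1] (5 cycles, including the fixed point 0).
sign(π) = (−1)^{n − #cycles} = (−1)^{57−5} = (−1)^52 = +1.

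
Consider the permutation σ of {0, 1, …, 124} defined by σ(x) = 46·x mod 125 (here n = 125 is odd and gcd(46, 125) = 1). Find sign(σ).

+1

Start at x=36: 36 → 31 → 51 → 96 → 41 → 11 → 6 → … (one orbit).
13 cycles of lengths [25, 25, 25, 25, 5, 5, 5, 5, 1, 1, 1, 1, 1].
n − c = 125 − 13 = 112; sign = (−1)^112 = +1.
Via Zolotarev, sign(π_{46}) = (46|125) = +1.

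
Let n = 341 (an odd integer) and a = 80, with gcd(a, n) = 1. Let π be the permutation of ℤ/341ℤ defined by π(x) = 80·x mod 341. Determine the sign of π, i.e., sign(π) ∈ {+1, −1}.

Orbit of 103 under x↦80x: [103, 56, 47, 9, 38, 312, 67]… (length divides ord_341(80)).
The orbit structure of x ↦ 80x mod 341: 25 orbits of sizes [15, 15, 15, 15, 15, 15, 15, 15, 15, 15, 15, 15, 15, 15, 15, 15, 15, 15, 15, 15, 15, 15, 5, 5, 1].
With 25 cycles on 341 points, sign = (−1)^{341−25} = +1.
(80|341)_J = +1 (Zolotarev's lemma cross-check).

+1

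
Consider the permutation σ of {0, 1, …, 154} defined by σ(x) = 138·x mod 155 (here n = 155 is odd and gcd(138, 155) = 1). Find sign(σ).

-1

Trace 103: π^k(103) = [103, 109, 7, 36, 8, 19, 142] for k=0..6.
π_138 has 6 disjoint cycles with lengths [60, 60, 15, 15, 4, 1] on {0,…,154}.
6 cycles on 155: each ℓ→(−1)^(ℓ−1), product (−1)^149 = -1.
(138|155)_J = -1 (Zolotarev's lemma cross-check).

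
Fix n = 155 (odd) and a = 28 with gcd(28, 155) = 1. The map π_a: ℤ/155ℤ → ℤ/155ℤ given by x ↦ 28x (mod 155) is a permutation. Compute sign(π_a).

Orbit of 56 under x↦28x: [56, 18, 39, 7, 41, 63, 59]… (length divides ord_155(28)).
The orbit structure of x ↦ 28x mod 155: 6 orbits of sizes [60, 60, 15, 15, 4, 1].
With 6 cycles on 155 points, sign = (−1)^{155−6} = -1.
Check: (28/155) = -1 by Zolotarev.

-1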